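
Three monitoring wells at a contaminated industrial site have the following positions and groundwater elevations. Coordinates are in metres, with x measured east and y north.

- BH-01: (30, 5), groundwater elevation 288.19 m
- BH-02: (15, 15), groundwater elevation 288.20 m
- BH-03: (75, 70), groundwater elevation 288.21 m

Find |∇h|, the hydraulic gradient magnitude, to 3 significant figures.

0.000614

Taking BH-01 as reference: BH-02−BH-01 = (-15, 10, +0.01); BH-03−BH-01 = (45, 65, +0.02).
Determinant of the coordinate differences = (-15)·65 − 45·10 = -1425.
∂h/∂x = [(+0.01)·65 − (+0.02)·10] / -1425 = -0.0003158
∂h/∂y = [(-15)·(+0.02) − 45·(+0.01)] / -1425 = +0.0005263
|∇h| = √(-0.0003158² + 0.0005263²) = 0.0006138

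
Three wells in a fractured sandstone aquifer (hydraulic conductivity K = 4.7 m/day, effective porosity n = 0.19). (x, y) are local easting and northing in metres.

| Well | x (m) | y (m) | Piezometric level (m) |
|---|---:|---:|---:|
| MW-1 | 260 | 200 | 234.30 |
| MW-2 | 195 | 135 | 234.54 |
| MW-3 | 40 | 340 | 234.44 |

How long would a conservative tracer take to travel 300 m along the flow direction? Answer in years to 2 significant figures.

Three-point gradient (reference MW-1): Δ to MW-2 = (-65, -65, +0.24), Δ to MW-3 = (-220, 140, +0.14).
∂h/∂x = -0.001825, ∂h/∂y = -0.001868 (det = -23400).
|∇h| = √(-0.001825² + -0.001868²) = 0.002612
Seepage velocity v = K·i/n = 4.7 × 0.002612 / 0.19 = 0.06461 m/day.
t = 300 / 0.06461 = 4643 days = 12.7 years.

13 years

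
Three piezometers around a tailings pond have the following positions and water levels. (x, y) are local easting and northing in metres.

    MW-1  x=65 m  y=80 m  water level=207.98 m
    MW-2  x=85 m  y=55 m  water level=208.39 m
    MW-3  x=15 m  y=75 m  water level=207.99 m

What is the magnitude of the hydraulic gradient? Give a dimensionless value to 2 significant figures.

With h = a·x + b·y + c and MW-1 as origin, the differences give:
  20·a + (-25)·b = +0.41
  (-50)·a + (-5)·b = +0.01
Eliminate b (×(-5) and ×(-25), subtract): -1350·a = -1.800 → a = ∂h/∂x = +0.001333
Back-substitute: b = ∂h/∂y = -0.01533.
|∇h| = √(0.001333² + -0.01533²) = 0.01539

0.015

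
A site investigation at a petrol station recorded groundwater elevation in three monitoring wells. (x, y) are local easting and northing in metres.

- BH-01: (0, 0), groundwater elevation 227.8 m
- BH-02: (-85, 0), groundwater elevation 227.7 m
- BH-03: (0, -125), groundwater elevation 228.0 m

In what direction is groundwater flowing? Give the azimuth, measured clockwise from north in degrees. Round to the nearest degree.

∂h/∂x = (227.7 − 227.8) / (-85 − 0) = +0.001176
∂h/∂y = (228.0 − 227.8) / (-125 − 0) = -0.001600
Flow direction (−∇h) has components (-0.001176 E, +0.001600 N).
Azimuth = atan2(E, N) = atan2(-0.001176, +0.001600) = 323.7° ≈ 324°.

324°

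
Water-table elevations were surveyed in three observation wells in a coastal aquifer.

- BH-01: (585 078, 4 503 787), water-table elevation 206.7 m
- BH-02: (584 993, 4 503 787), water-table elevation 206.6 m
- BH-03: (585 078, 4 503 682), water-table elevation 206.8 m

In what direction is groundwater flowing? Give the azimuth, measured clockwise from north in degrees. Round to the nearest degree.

309°

∂h/∂x = (206.6 − 206.7) / (584993 − 585078) = +0.001176
∂h/∂y = (206.8 − 206.7) / (4503682 − 4503787) = -0.0009524
Flow direction (−∇h) has components (-0.001176 E, +0.0009524 N).
Azimuth = atan2(E, N) = atan2(-0.001176, +0.0009524) = 309.0° ≈ 309°.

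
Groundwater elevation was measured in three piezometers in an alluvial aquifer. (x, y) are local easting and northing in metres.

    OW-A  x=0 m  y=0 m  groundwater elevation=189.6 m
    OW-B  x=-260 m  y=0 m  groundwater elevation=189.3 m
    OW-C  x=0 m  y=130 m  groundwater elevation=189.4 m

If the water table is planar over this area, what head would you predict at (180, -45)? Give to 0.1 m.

∂h/∂x = (189.3 − 189.6) / (-260 − 0) = +0.001154
∂h/∂y = (189.4 − 189.6) / (130 − 0) = -0.001538
h(180, -45) = 189.6 + (+0.001154)·(180) + (-0.001538)·(-45) = 189.6 +0.208 +0.069 = 189.877 m.

189.9 m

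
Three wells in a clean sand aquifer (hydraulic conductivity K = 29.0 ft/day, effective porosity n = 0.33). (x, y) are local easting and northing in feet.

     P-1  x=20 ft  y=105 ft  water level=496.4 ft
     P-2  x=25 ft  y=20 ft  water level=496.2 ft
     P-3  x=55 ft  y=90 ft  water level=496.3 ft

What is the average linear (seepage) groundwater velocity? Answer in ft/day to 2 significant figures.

0.26 ft/day

Differences from P-1: to P-2 (Δx, Δy, Δh) = (5, -85, -0.2); to P-3 = (35, -15, -0.1).
Solve a·Δx + b·Δy = Δh: det = 5·(-15) − 35·(-85) = 2900.
∂h/∂x = [(-0.2)·(-15) − (-0.1)·(-85)] / 2900 = -0.001897
∂h/∂y = [5·(-0.1) − 35·(-0.2)] / 2900 = +0.002241
|∇h| = √(-0.001897² + 0.002241²) = 0.002936
Seepage velocity v = K·i/n = 29.0 × 0.002936 / 0.33 = 0.258 ft/day.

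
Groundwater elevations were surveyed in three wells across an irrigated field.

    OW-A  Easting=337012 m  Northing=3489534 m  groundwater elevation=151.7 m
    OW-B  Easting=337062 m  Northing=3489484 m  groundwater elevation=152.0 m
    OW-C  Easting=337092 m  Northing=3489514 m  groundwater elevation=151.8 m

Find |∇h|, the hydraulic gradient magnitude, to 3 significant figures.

Differences from OW-A: to OW-B (Δx, Δy, Δh) = (50, -50, +0.3); to OW-C = (80, -20, +0.1).
Solve a·Δx + b·Δy = Δh: det = 50·(-20) − 80·(-50) = 3000.
∂h/∂x = [(+0.3)·(-20) − (+0.1)·(-50)] / 3000 = -0.0003333
∂h/∂y = [50·(+0.1) − 80·(+0.3)] / 3000 = -0.006333
|∇h| = √(-0.0003333² + -0.006333²) = 0.006342

0.00634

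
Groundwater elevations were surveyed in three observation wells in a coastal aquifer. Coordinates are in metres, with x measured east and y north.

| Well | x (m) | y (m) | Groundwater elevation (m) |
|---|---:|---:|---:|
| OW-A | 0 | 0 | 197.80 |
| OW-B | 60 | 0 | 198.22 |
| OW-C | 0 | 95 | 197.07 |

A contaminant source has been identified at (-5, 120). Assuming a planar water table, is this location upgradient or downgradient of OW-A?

downgradient

∂h/∂x = (198.22 − 197.80) / (60 − 0) = +0.007000
∂h/∂y = (197.07 − 197.80) / (95 − 0) = -0.007684
Head at (-5, 120) = 197.80 + (+0.007000)·(-5) + (-0.007684)·(120) = 196.84 m.
That is lower than the 197.80 m at OW-A, so the point is downgradient.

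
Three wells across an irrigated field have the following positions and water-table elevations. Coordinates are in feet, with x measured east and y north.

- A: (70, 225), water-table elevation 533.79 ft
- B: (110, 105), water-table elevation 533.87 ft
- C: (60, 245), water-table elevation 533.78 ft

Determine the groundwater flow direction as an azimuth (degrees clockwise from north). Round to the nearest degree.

045°

Taking A as reference: B−A = (40, -120, +0.08); C−A = (-10, 20, -0.01).
Solve a·Δx + b·Δy = Δh: det = 40·20 − (-10)·(-120) = -400.
∂h/∂x = [(+0.08)·20 − (-0.01)·(-120)] / -400 = -0.001000
∂h/∂y = [40·(-0.01) − (-10)·(+0.08)] / -400 = -0.001000
Flow direction (−∇h) has components (+0.001000 E, +0.001000 N).
Azimuth = atan2(E, N) = atan2(+0.001000, +0.001000) = 45.0° ≈ 045°.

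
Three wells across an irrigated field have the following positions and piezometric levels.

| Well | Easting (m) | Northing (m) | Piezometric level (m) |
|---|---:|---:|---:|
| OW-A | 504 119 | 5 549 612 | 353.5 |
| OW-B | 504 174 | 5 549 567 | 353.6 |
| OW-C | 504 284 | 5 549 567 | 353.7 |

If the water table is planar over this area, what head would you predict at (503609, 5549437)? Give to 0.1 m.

353.2 m

Three-point gradient (reference OW-A): Δ to OW-B = (55, -45, +0.1), Δ to OW-C = (165, -45, +0.2).
∂h/∂x = +0.0009091, ∂h/∂y = -0.001111 (det = 4950).
h(503609, 5549437) = 353.5 + (+0.0009091)·(-510) + (-0.001111)·(-175) = 353.5 -0.464 +0.194 = 353.231 m.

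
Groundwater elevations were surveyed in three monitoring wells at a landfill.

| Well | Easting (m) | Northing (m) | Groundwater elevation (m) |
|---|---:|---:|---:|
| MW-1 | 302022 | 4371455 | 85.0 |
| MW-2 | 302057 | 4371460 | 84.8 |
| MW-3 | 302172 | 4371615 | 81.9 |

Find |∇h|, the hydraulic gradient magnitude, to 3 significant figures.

0.0165

Three-point gradient (reference MW-1): Δ to MW-2 = (35, 5, -0.2), Δ to MW-3 = (150, 160, -3.1).
∂h/∂x = -0.003402, ∂h/∂y = -0.01619 (det = 4850).
|∇h| = √(-0.003402² + -0.01619²) = 0.01654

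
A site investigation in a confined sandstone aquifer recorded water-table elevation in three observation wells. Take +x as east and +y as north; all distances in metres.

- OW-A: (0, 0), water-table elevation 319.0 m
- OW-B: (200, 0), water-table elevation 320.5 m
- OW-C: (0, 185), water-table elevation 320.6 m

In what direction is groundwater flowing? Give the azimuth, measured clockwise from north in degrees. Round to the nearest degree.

∂h/∂x = (320.5 − 319.0) / (200 − 0) = +0.007500
∂h/∂y = (320.6 − 319.0) / (185 − 0) = +0.008649
Flow direction (−∇h) has components (-0.007500 E, -0.008649 N).
Azimuth = atan2(E, N) = atan2(-0.007500, -0.008649) = 220.9° ≈ 221°.

221°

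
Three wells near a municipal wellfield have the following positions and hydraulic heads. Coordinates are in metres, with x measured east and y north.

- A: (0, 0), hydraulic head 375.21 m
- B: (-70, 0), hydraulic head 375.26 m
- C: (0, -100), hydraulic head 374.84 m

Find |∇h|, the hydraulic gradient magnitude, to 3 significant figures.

0.00377

∂h/∂x = (375.26 − 375.21) / (-70 − 0) = -0.0007143
∂h/∂y = (374.84 − 375.21) / (-100 − 0) = +0.003700
|∇h| = √(-0.0007143² + 0.003700²) = 0.003768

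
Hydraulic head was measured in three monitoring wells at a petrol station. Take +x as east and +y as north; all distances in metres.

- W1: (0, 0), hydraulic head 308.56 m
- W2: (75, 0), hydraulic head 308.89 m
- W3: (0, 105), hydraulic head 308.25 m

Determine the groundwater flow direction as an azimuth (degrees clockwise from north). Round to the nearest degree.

304°

∂h/∂x = (308.89 − 308.56) / (75 − 0) = +0.004400
∂h/∂y = (308.25 − 308.56) / (105 − 0) = -0.002952
Flow direction (−∇h) has components (-0.004400 E, +0.002952 N).
Azimuth = atan2(E, N) = atan2(-0.004400, +0.002952) = 303.9° ≈ 304°.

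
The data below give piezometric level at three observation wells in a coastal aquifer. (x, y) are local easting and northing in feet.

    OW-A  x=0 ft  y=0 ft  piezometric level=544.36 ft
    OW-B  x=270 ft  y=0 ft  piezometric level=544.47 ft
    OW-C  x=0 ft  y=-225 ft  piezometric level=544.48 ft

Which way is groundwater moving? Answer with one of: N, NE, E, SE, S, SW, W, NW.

∂h/∂x = (544.47 − 544.36) / (270 − 0) = +0.0004074
∂h/∂y = (544.48 − 544.36) / (-225 − 0) = -0.0005333
Flow = −∇h = (-0.0004074 east, +0.0005333 north), which points northwest.

NW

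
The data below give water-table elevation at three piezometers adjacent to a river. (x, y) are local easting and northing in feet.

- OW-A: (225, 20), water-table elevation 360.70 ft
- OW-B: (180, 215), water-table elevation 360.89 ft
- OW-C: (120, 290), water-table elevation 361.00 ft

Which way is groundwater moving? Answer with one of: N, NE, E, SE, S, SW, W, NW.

With h = a·x + b·y + c and OW-A as origin, the differences give:
  (-45)·a + 195·b = +0.19
  (-105)·a + 270·b = +0.30
Eliminate b (×270 and ×195, subtract): 8325·a = -7.200 → a = ∂h/∂x = -0.0008649
Back-substitute: b = ∂h/∂y = +0.0007748.
Flow = −∇h = (+0.0008649 east, -0.0007748 north), which points southeast.

SE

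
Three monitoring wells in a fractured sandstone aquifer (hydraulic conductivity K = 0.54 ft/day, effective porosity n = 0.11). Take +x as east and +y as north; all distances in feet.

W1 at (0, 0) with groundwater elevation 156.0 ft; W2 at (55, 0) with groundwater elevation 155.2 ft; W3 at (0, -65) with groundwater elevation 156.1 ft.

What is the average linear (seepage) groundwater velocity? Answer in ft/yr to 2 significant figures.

26 ft/yr

∂h/∂x = (155.2 − 156.0) / (55 − 0) = -0.01455
∂h/∂y = (156.1 − 156.0) / (-65 − 0) = -0.001538
|∇h| = √(-0.01455² + -0.001538²) = 0.01463
Seepage velocity v = K·i/n = 0.54 × 0.01463 / 0.11 = 0.07182 ft/day = 26.23 ft/yr.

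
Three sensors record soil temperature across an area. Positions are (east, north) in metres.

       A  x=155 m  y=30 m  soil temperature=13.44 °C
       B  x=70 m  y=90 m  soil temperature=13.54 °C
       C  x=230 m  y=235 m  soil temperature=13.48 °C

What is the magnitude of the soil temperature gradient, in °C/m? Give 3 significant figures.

0.000964 °C/m

With T = a·x + b·y + c and A as origin, the differences give:
  (-85)·a + 60·b = +0.10
  75·a + 205·b = +0.04
Eliminate b (×205 and ×60, subtract): -21925·a = 18.100 → a = ∂T/∂x = -0.0008255
Back-substitute: b = ∂T/∂y = +0.0004971.
|∇f| = √(-0.0008255² + 0.0004971²) = 0.0009636 °C/m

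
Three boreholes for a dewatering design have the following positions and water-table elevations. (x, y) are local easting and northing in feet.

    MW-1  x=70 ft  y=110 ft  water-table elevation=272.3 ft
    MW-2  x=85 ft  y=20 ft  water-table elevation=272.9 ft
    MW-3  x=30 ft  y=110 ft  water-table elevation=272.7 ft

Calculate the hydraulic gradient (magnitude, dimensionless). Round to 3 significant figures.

Three-point gradient (reference MW-1): Δ to MW-2 = (15, -90, +0.6), Δ to MW-3 = (-40, 0, +0.4).
∂h/∂x = -0.010000, ∂h/∂y = -0.008333 (det = -3600).
|∇h| = √(-0.010000² + -0.008333²) = 0.01302

0.0130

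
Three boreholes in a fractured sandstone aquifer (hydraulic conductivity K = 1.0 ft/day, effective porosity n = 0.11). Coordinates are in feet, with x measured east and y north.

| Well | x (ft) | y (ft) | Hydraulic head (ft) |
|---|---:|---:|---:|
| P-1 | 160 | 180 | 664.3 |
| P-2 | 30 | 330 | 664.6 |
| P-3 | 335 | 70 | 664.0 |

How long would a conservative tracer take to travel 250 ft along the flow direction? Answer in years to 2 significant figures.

50 years

Three-point gradient (reference P-1): Δ to P-2 = (-130, 150, +0.3), Δ to P-3 = (175, -110, -0.3).
∂h/∂x = -0.001004, ∂h/∂y = +0.001130 (det = -11950).
|∇h| = √(-0.001004² + 0.001130²) = 0.001512
Seepage velocity v = K·i/n = 1.0 × 0.001512 / 0.11 = 0.01375 ft/day.
t = 250 / 0.01375 = 1.818e+04 days = 49.8 years.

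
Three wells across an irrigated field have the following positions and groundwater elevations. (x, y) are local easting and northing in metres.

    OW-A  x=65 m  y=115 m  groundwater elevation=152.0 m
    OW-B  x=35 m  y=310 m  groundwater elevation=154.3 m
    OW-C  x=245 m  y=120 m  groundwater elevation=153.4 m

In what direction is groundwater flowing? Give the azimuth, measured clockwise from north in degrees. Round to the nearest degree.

With h = a·x + b·y + c and OW-A as origin, the differences give:
  (-30)·a + 195·b = +2.3
  180·a + 5·b = +1.4
Eliminate b (×5 and ×195, subtract): -35250·a = -261.50 → a = ∂h/∂x = +0.007418
Back-substitute: b = ∂h/∂y = +0.01294.
Flow direction (−∇h) has components (-0.007418 E, -0.01294 N).
Azimuth = atan2(E, N) = atan2(-0.007418, -0.01294) = 209.8° ≈ 210°.

210°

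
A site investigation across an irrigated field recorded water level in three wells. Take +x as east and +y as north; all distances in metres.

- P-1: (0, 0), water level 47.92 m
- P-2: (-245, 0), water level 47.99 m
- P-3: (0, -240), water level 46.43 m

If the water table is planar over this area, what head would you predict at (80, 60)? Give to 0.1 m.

48.3 m

∂h/∂x = (47.99 − 47.92) / (-245 − 0) = -0.0002857
∂h/∂y = (46.43 − 47.92) / (-240 − 0) = +0.006208
h(80, 60) = 47.92 + (-0.0002857)·(80) + (+0.006208)·(60) = 47.92 -0.023 +0.373 = 48.270 m.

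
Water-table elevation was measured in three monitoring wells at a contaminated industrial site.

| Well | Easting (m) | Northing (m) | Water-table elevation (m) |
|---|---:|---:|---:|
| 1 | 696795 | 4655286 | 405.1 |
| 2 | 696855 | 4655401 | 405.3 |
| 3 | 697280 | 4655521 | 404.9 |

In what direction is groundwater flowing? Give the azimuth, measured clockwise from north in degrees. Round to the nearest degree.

147°

Taking 1 as reference: 2−1 = (60, 115, +0.2); 3−1 = (485, 235, -0.2).
Determinant of the coordinate differences = 60·235 − 485·115 = -41675.
∂h/∂x = [(+0.2)·235 − (-0.2)·115] / -41675 = -0.001680
∂h/∂y = [60·(-0.2) − 485·(+0.2)] / -41675 = +0.002615
Flow direction (−∇h) has components (+0.001680 E, -0.002615 N).
Azimuth = atan2(E, N) = atan2(+0.001680, -0.002615) = 147.3° ≈ 147°.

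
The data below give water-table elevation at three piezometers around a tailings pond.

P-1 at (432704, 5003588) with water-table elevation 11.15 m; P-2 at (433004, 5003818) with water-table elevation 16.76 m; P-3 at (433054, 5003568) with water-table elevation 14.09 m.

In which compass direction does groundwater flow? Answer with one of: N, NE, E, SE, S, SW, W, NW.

SW

Differences from P-1: to P-2 (Δx, Δy, Δh) = (300, 230, +5.61); to P-3 = (350, -20, +2.94).
Solve a·Δx + b·Δy = Δh: det = 300·(-20) − 350·230 = -86500.
∂h/∂x = [(+5.61)·(-20) − (+2.94)·230] / -86500 = +0.009114
∂h/∂y = [300·(+2.94) − 350·(+5.61)] / -86500 = +0.01250
Flow = −∇h = (-0.009114 east, -0.01250 north), which points southwest.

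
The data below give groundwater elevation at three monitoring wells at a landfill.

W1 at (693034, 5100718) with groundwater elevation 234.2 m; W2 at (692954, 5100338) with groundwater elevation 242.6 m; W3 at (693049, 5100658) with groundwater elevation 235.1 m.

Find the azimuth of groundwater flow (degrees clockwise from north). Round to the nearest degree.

039°

Differences from W1: to W2 (Δx, Δy, Δh) = (-80, -380, +8.4); to W3 = (15, -60, +0.9).
Determinant of the coordinate differences = (-80)·(-60) − 15·(-380) = 10500.
∂h/∂x = [(+8.4)·(-60) − (+0.9)·(-380)] / 10500 = -0.01543
∂h/∂y = [(-80)·(+0.9) − 15·(+8.4)] / 10500 = -0.01886
Flow direction (−∇h) has components (+0.01543 E, +0.01886 N).
Azimuth = atan2(E, N) = atan2(+0.01543, +0.01886) = 39.3° ≈ 039°.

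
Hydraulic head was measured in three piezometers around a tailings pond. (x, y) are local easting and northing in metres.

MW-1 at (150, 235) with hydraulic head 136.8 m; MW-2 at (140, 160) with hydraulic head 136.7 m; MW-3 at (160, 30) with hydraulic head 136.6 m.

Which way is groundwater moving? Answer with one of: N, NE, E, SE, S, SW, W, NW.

Three-point gradient (reference MW-1): Δ to MW-2 = (-10, -75, -0.1), Δ to MW-3 = (10, -205, -0.2).
∂h/∂x = +0.001964, ∂h/∂y = +0.001071 (det = 2800).
Flow = −∇h = (-0.001964 east, -0.001071 north), which points southwest.

SW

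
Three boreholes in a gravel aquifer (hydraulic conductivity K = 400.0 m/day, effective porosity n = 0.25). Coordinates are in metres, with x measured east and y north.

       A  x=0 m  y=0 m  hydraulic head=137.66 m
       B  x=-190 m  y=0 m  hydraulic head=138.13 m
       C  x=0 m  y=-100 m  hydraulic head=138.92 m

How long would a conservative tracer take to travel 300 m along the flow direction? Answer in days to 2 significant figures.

15 days

∂h/∂x = (138.13 − 137.66) / (-190 − 0) = -0.002474
∂h/∂y = (138.92 − 137.66) / (-100 − 0) = -0.01260
|∇h| = √(-0.002474² + -0.01260²) = 0.01284
Seepage velocity v = K·i/n = 400.0 × 0.01284 / 0.25 = 20.54 m/day.
t = 300 / 20.54 = 14.61 days.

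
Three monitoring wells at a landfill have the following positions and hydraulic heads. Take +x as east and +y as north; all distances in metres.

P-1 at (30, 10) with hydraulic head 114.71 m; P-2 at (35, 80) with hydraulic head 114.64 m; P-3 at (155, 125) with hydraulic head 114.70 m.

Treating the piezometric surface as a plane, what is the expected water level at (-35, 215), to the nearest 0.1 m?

Differences from P-1: to P-2 (Δx, Δy, Δh) = (5, 70, -0.07); to P-3 = (125, 115, -0.01).
Determinant of the coordinate differences = 5·115 − 125·70 = -8175.
∂h/∂x = [(-0.07)·115 − (-0.01)·70] / -8175 = +0.0008991
∂h/∂y = [5·(-0.01) − 125·(-0.07)] / -8175 = -0.001064
h(-35, 215) = 114.71 + (+0.0008991)·(-65) + (-0.001064)·(205) = 114.71 -0.058 -0.218 = 114.433 m.

114.4 m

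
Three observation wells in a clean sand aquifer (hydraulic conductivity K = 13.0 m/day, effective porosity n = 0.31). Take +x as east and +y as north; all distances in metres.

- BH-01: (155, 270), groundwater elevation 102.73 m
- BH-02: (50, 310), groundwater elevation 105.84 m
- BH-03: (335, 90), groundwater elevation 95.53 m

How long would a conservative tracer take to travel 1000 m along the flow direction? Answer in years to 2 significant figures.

Taking BH-01 as reference: BH-02−BH-01 = (-105, 40, +3.11); BH-03−BH-01 = (180, -180, -7.20).
Determinant of the coordinate differences = (-105)·(-180) − 180·40 = 11700.
∂h/∂x = [(+3.11)·(-180) − (-7.20)·40] / 11700 = -0.02323
∂h/∂y = [(-105)·(-7.20) − 180·(+3.11)] / 11700 = +0.01677
|∇h| = √(-0.02323² + 0.01677²) = 0.02865
Seepage velocity v = K·i/n = 13.0 × 0.02865 / 0.31 = 1.201 m/day.
t = 1000 / 1.201 = 832.6 days = 2.28 years.

2.3 years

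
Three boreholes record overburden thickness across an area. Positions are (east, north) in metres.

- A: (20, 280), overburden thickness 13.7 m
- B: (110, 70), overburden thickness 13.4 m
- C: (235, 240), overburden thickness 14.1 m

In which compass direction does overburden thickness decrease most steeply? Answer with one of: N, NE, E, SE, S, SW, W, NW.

Differences from A: to B (Δx, Δy, Δh) = (90, -210, -0.3); to C = (215, -40, +0.4).
Determinant of the coordinate differences = 90·(-40) − 215·(-210) = 41550.
∂d/∂x = [(-0.3)·(-40) − (+0.4)·(-210)] / 41550 = +0.002310
∂d/∂y = [90·(+0.4) − 215·(-0.3)] / 41550 = +0.002419
Steepest decrease is along −∇f = (-0.002310 E, -0.002419 N) → southwest.

SW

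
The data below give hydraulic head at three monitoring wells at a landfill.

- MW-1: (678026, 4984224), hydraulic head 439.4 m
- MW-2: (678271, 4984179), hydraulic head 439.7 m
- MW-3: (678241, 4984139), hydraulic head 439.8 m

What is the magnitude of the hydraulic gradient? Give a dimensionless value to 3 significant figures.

0.00308

With h = a·x + b·y + c and MW-1 as origin, the differences give:
  245·a + (-45)·b = +0.3
  215·a + (-85)·b = +0.4
Eliminate b (×(-85) and ×(-45), subtract): -11150·a = -7.50 → a = ∂h/∂x = +0.0006726
Back-substitute: b = ∂h/∂y = -0.003004.
|∇h| = √(0.0006726² + -0.003004²) = 0.003078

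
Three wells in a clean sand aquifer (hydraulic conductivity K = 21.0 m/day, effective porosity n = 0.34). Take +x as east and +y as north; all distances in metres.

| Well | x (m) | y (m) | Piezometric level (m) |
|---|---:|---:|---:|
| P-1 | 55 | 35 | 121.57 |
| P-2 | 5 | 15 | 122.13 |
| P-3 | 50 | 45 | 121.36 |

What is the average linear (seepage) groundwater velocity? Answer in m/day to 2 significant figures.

Three-point gradient (reference P-1): Δ to P-2 = (-50, -20, +0.56), Δ to P-3 = (-5, 10, -0.21).
∂h/∂x = -0.002333, ∂h/∂y = -0.02217 (det = -600).
|∇h| = √(-0.002333² + -0.02217²) = 0.02229
Seepage velocity v = K·i/n = 21.0 × 0.02229 / 0.34 = 1.377 m/day.

1.4 m/day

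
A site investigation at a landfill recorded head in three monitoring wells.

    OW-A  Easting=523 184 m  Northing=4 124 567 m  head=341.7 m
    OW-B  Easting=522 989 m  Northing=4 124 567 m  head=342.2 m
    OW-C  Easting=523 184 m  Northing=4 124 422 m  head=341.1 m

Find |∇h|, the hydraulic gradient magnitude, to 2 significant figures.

∂h/∂x = (342.2 − 341.7) / (522989 − 523184) = -0.002564
∂h/∂y = (341.1 − 341.7) / (4124422 − 4124567) = +0.004138
|∇h| = √(-0.002564² + 0.004138²) = 0.004868

0.0049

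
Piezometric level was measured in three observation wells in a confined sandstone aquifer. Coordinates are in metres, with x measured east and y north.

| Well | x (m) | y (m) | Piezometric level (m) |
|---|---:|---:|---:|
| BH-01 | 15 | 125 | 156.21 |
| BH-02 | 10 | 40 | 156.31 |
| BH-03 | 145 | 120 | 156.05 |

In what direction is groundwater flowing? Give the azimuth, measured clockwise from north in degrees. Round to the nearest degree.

049°

Differences from BH-01: to BH-02 (Δx, Δy, Δh) = (-5, -85, +0.10); to BH-03 = (130, -5, -0.16).
Determinant of the coordinate differences = (-5)·(-5) − 130·(-85) = 11075.
∂h/∂x = [(+0.10)·(-5) − (-0.16)·(-85)] / 11075 = -0.001273
∂h/∂y = [(-5)·(-0.16) − 130·(+0.10)] / 11075 = -0.001102
Flow direction (−∇h) has components (+0.001273 E, +0.001102 N).
Azimuth = atan2(E, N) = atan2(+0.001273, +0.001102) = 49.1° ≈ 049°.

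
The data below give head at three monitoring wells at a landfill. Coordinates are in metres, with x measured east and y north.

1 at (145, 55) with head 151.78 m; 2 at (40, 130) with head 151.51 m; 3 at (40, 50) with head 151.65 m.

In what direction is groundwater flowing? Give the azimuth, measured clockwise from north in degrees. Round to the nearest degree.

With h = a·x + b·y + c and 1 as origin, the differences give:
  (-105)·a + 75·b = -0.27
  (-105)·a + (-5)·b = -0.13
Eliminate b (×(-5) and ×75, subtract): 8400·a = 11.100 → a = ∂h/∂x = +0.001321
Back-substitute: b = ∂h/∂y = -0.001750.
Flow direction (−∇h) has components (-0.001321 E, +0.001750 N).
Azimuth = atan2(E, N) = atan2(-0.001321, +0.001750) = 322.9° ≈ 323°.

323°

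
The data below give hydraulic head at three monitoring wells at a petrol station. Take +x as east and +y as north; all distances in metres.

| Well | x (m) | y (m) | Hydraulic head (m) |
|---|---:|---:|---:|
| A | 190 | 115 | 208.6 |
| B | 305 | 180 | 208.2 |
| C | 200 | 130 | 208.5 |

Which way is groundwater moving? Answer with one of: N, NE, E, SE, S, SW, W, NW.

Three-point gradient (reference A): Δ to B = (115, 65, -0.4), Δ to C = (10, 15, -0.1).
∂h/∂x = +0.0004651, ∂h/∂y = -0.006977 (det = 1075).
Flow = −∇h = (-0.0004651 east, +0.006977 north), which points north.

N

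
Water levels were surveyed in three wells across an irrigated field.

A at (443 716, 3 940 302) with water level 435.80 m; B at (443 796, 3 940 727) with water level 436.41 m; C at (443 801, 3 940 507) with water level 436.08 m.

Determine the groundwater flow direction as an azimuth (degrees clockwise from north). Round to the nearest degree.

168°

Differences from A: to B (Δx, Δy, Δh) = (80, 425, +0.61); to C = (85, 205, +0.28).
Determinant of the coordinate differences = 80·205 − 85·425 = -19725.
∂h/∂x = [(+0.61)·205 − (+0.28)·425] / -19725 = -0.0003067
∂h/∂y = [80·(+0.28) − 85·(+0.61)] / -19725 = +0.001493
Flow direction (−∇h) has components (+0.0003067 E, -0.001493 N).
Azimuth = atan2(E, N) = atan2(+0.0003067, -0.001493) = 168.4° ≈ 168°.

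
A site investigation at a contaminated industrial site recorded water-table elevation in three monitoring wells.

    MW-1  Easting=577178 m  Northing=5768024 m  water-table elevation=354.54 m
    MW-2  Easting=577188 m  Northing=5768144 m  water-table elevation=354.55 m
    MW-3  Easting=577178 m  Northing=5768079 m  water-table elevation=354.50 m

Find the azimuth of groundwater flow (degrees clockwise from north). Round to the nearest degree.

With h = a·x + b·y + c and MW-1 as origin, the differences give:
  10·a + 120·b = +0.01
  0·a + 55·b = -0.04
Eliminate b (×55 and ×120, subtract): 550·a = 5.350 → a = ∂h/∂x = +0.009727
Back-substitute: b = ∂h/∂y = -0.0007273.
Flow direction (−∇h) has components (-0.009727 E, +0.0007273 N).
Azimuth = atan2(E, N) = atan2(-0.009727, +0.0007273) = 274.3° ≈ 274°.

274°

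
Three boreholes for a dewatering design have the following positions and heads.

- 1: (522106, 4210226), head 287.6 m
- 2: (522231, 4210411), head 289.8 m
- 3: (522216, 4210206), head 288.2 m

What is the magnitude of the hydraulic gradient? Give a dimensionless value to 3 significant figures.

Three-point gradient (reference 1): Δ to 2 = (125, 185, +2.2), Δ to 3 = (110, -20, +0.6).
∂h/∂x = +0.006783, ∂h/∂y = +0.007309 (det = -22850).
|∇h| = √(0.006783² + 0.007309²) = 0.009971

0.00997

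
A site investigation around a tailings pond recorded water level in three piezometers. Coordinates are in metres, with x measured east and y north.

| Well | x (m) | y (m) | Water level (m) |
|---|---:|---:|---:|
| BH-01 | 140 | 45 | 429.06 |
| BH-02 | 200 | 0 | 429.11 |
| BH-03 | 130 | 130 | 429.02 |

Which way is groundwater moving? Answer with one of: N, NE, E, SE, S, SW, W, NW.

NW

With h = a·x + b·y + c and BH-01 as origin, the differences give:
  60·a + (-45)·b = +0.05
  (-10)·a + 85·b = -0.04
Eliminate b (×85 and ×(-45), subtract): 4650·a = 2.450 → a = ∂h/∂x = +0.0005269
Back-substitute: b = ∂h/∂y = -0.0004086.
Flow = −∇h = (-0.0005269 east, +0.0004086 north), which points northwest.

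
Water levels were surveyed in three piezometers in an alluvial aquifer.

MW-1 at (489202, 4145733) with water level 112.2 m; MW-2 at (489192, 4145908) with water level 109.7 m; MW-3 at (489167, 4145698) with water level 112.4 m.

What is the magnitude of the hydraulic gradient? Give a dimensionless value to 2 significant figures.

0.016

Taking MW-1 as reference: MW-2−MW-1 = (-10, 175, -2.5); MW-3−MW-1 = (-35, -35, +0.2).
Solve a·Δx + b·Δy = Δh: det = (-10)·(-35) − (-35)·175 = 6475.
∂h/∂x = [(-2.5)·(-35) − (+0.2)·175] / 6475 = +0.008108
∂h/∂y = [(-10)·(+0.2) − (-35)·(-2.5)] / 6475 = -0.01382
|∇h| = √(0.008108² + -0.01382²) = 0.01602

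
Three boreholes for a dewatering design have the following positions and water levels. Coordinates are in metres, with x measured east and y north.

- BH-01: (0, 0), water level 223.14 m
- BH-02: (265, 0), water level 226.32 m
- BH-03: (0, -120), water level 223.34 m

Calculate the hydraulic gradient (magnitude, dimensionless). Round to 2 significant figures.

0.012

∂h/∂x = (226.32 − 223.14) / (265 − 0) = +0.01200
∂h/∂y = (223.34 − 223.14) / (-120 − 0) = -0.001667
|∇h| = √(0.01200² + -0.001667²) = 0.01212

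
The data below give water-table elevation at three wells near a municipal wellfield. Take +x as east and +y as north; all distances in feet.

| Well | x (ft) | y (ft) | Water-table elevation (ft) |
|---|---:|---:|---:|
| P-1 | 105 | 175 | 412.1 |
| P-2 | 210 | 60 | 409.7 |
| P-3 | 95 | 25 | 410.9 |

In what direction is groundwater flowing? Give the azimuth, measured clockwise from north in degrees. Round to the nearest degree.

124°

Differences from P-1: to P-2 (Δx, Δy, Δh) = (105, -115, -2.4); to P-3 = (-10, -150, -1.2).
Solve a·Δx + b·Δy = Δh: det = 105·(-150) − (-10)·(-115) = -16900.
∂h/∂x = [(-2.4)·(-150) − (-1.2)·(-115)] / -16900 = -0.01314
∂h/∂y = [105·(-1.2) − (-10)·(-2.4)] / -16900 = +0.008876
Flow direction (−∇h) has components (+0.01314 E, -0.008876 N).
Azimuth = atan2(E, N) = atan2(+0.01314, -0.008876) = 124.0° ≈ 124°.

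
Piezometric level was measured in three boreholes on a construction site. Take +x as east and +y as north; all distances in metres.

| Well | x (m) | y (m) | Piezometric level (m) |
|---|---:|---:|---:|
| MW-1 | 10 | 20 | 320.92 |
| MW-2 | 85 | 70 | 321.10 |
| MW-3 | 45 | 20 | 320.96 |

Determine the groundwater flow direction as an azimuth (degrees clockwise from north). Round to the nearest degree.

211°

Taking MW-1 as reference: MW-2−MW-1 = (75, 50, +0.18); MW-3−MW-1 = (35, 0, +0.04).
Solve a·Δx + b·Δy = Δh: det = 75·0 − 35·50 = -1750.
∂h/∂x = [(+0.18)·0 − (+0.04)·50] / -1750 = +0.001143
∂h/∂y = [75·(+0.04) − 35·(+0.18)] / -1750 = +0.001886
Flow direction (−∇h) has components (-0.001143 E, -0.001886 N).
Azimuth = atan2(E, N) = atan2(-0.001143, -0.001886) = 211.2° ≈ 211°.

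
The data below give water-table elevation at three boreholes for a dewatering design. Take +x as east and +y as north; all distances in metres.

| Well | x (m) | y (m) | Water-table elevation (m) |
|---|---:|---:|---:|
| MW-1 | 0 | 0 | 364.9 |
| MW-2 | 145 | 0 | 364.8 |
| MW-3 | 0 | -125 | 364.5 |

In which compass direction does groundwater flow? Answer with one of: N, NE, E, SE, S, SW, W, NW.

S

∂h/∂x = (364.8 − 364.9) / (145 − 0) = -0.0006897
∂h/∂y = (364.5 − 364.9) / (-125 − 0) = +0.003200
Flow = −∇h = (+0.0006897 east, -0.003200 north), which points south.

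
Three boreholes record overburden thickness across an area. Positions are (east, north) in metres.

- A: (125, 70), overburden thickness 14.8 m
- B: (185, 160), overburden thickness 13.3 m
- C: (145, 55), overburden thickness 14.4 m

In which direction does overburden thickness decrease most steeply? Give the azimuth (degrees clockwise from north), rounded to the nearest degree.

084°

Differences from A: to B (Δx, Δy, Δh) = (60, 90, -1.5); to C = (20, -15, -0.4).
Determinant of the coordinate differences = 60·(-15) − 20·90 = -2700.
∂d/∂x = [(-1.5)·(-15) − (-0.4)·90] / -2700 = -0.02167
∂d/∂y = [60·(-0.4) − 20·(-1.5)] / -2700 = -0.002222
Steepest decrease is along −∇f: components (+0.02167 E, +0.002222 N).
Azimuth = atan2(+0.02167, +0.002222) = 84.1° ≈ 084°.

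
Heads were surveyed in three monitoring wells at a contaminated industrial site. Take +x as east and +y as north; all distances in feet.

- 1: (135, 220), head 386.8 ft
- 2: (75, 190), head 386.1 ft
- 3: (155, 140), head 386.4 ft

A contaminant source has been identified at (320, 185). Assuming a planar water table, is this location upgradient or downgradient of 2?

Taking 1 as reference: 2−1 = (-60, -30, -0.7); 3−1 = (20, -80, -0.4).
Solve a·Δx + b·Δy = Δh: det = (-60)·(-80) − 20·(-30) = 5400.
∂h/∂x = [(-0.7)·(-80) − (-0.4)·(-30)] / 5400 = +0.008148
∂h/∂y = [(-60)·(-0.4) − 20·(-0.7)] / 5400 = +0.007037
Head at (320, 185) = 386.8 + (+0.008148)·(185) + (+0.007037)·(-35) = 388.06 ft.
That is higher than the 386.1 ft at 2, so the point is upgradient.

upgradient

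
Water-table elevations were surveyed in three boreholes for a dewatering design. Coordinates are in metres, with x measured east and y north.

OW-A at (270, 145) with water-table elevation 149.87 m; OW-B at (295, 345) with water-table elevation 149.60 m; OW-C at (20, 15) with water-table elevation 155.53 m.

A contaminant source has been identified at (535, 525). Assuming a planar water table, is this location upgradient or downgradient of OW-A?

downgradient

With h = a·x + b·y + c and OW-A as origin, the differences give:
  25·a + 200·b = -0.27
  (-250)·a + (-130)·b = +5.66
Eliminate b (×(-130) and ×200, subtract): 46750·a = -1096.900 → a = ∂h/∂x = -0.02346
Back-substitute: b = ∂h/∂y = +0.001583.
Head at (535, 525) = 149.87 + (-0.02346)·(265) + (+0.001583)·(380) = 144.25 m.
That is lower than the 149.87 m at OW-A, so the point is downgradient.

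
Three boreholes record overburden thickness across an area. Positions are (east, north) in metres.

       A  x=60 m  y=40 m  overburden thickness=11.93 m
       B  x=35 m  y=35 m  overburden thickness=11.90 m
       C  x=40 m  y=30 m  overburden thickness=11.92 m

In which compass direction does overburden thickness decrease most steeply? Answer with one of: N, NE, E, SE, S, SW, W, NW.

Three-point gradient (reference A): Δ to B = (-25, -5, -0.03), Δ to C = (-20, -10, -0.01).
∂d/∂x = +0.001667, ∂d/∂y = -0.002333 (det = 150).
Steepest decrease is along −∇f = (-0.001667 E, +0.002333 N) → northwest.

NW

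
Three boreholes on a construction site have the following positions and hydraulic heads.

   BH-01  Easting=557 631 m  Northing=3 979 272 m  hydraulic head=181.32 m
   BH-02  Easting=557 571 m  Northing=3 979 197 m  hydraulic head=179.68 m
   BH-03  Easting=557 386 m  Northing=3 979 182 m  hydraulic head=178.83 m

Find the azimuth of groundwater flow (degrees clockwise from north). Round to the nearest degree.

Differences from BH-01: to BH-02 (Δx, Δy, Δh) = (-60, -75, -1.64); to BH-03 = (-245, -90, -2.49).
Determinant of the coordinate differences = (-60)·(-90) − (-245)·(-75) = -12975.
∂h/∂x = [(-1.64)·(-90) − (-2.49)·(-75)] / -12975 = +0.003017
∂h/∂y = [(-60)·(-2.49) − (-245)·(-1.64)] / -12975 = +0.01945
Flow direction (−∇h) has components (-0.003017 E, -0.01945 N).
Azimuth = atan2(E, N) = atan2(-0.003017, -0.01945) = 188.8° ≈ 189°.

189°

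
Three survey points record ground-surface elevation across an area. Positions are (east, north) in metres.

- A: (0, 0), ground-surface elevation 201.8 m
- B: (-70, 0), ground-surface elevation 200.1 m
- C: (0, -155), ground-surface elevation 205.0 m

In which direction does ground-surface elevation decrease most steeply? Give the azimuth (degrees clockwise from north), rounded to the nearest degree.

310°

∂z/∂x = (200.1 − 201.8) / (-70 − 0) = +0.02429
∂z/∂y = (205.0 − 201.8) / (-155 − 0) = -0.02065
Steepest decrease is along −∇f: components (-0.02429 E, +0.02065 N).
Azimuth = atan2(-0.02429, +0.02065) = 310.4° ≈ 310°.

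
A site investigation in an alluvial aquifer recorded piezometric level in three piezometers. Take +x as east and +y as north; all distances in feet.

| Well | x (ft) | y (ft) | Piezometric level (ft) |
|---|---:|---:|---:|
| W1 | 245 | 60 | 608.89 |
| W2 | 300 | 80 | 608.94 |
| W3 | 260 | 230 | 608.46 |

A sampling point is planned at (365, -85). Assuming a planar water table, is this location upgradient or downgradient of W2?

Three-point gradient (reference W1): Δ to W2 = (55, 20, +0.05), Δ to W3 = (15, 170, -0.43).
∂h/∂x = +0.001890, ∂h/∂y = -0.002696 (det = 9050).
Head at (365, -85) = 608.89 + (+0.001890)·(120) + (-0.002696)·(-145) = 609.51 ft.
That is higher than the 608.94 ft at W2, so the point is upgradient.

upgradient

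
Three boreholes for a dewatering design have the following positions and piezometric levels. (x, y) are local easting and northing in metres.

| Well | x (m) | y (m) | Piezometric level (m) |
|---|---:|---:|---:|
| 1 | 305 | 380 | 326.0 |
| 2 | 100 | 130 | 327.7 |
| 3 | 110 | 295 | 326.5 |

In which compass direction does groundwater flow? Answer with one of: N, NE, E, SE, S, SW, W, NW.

With h = a·x + b·y + c and 1 as origin, the differences give:
  (-205)·a + (-250)·b = +1.7
  (-195)·a + (-85)·b = +0.5
Eliminate b (×(-85) and ×(-250), subtract): -31325·a = -19.50 → a = ∂h/∂x = +0.0006225
Back-substitute: b = ∂h/∂y = -0.007310.
Flow = −∇h = (-0.0006225 east, +0.007310 north), which points north.

N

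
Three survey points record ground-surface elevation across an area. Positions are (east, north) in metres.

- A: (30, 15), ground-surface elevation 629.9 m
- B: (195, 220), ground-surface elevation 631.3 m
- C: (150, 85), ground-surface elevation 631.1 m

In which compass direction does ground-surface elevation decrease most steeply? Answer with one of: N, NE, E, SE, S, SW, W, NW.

Differences from A: to B (Δx, Δy, Δh) = (165, 205, +1.4); to C = (120, 70, +1.2).
Determinant of the coordinate differences = 165·70 − 120·205 = -13050.
∂z/∂x = [(+1.4)·70 − (+1.2)·205] / -13050 = +0.01134
∂z/∂y = [165·(+1.2) − 120·(+1.4)] / -13050 = -0.002299
Steepest decrease is along −∇f = (-0.01134 E, +0.002299 N) → west.

W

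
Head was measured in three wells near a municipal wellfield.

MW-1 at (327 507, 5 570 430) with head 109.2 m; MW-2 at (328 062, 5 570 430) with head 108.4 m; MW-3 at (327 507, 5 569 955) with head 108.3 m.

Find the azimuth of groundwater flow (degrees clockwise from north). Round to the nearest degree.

∂h/∂x = (108.4 − 109.2) / (328062 − 327507) = -0.001441
∂h/∂y = (108.3 − 109.2) / (5569955 − 5570430) = +0.001895
Flow direction (−∇h) has components (+0.001441 E, -0.001895 N).
Azimuth = atan2(E, N) = atan2(+0.001441, -0.001895) = 142.7° ≈ 143°.

143°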